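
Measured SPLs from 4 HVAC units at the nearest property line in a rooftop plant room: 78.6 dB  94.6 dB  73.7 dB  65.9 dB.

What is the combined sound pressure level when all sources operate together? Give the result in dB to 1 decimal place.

Sum in the linear (power) domain: Σ 10^(Lᵢ/10) = 10^(78.6/10) + 10^(94.6/10) + 10^(73.7/10) + 10^(65.9/10) = 2.984e+09.
L_total = 10·log₁₀(2.984e+09) = 94.7 dB.

94.7 dB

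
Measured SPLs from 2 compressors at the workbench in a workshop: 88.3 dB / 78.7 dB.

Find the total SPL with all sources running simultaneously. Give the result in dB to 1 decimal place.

88.8 dB

Σ 10^(Lᵢ/10) = 7.502e+08.
Combined level = 10 log₁₀(7.502e+08) = 88.8 dB.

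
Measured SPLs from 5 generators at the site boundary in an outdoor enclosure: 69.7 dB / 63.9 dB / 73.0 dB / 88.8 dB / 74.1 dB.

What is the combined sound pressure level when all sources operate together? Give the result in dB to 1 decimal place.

89.1 dB

Converting to relative power and adding: 10^(69.7/10) + 10^(63.9/10) + 10^(73.0/10) + 10^(88.8/10) + 10^(74.1/10) = 8.16e+08.
Back to dB: 10·log₁₀ Σ = 89.1 dB.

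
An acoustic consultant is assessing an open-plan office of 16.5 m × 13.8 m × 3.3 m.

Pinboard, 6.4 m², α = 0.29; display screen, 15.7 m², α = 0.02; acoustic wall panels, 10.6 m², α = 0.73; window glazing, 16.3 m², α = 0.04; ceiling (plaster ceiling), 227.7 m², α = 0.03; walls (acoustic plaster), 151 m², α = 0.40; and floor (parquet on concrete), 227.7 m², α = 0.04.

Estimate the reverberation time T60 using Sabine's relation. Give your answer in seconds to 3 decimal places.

Total absorption A = 6.4*0.29 + 15.7*0.02 + 10.6*0.73 + 16.3*0.04 + 227.7*0.03 + 151*0.40 + 227.7*0.04
  = 1.856 + 0.314 + 7.738 + 0.652 + 6.831 + 60.400 + 9.108 = 86.899 m² sabins.
Volume V = 16.5 × 13.8 × 3.3 = 751.41 m³.
Sabine: RT60 = 0.161 × 751.41 / 86.899 = 1.392 s.

1.392 seconds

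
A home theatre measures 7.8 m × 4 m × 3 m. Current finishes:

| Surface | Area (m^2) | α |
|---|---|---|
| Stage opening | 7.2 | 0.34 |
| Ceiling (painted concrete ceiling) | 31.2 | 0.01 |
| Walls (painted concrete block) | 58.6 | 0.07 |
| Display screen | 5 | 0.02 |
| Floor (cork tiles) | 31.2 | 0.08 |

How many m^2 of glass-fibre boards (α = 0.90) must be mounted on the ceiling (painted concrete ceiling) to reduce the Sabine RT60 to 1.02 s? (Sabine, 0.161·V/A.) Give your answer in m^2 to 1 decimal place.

6.0

Summing Sᵢαᵢ: 2.448 + 0.312 + 4.102 + 0.100 + 2.496 → A₁ = 9.458 sabins.
V = 93.6 m³. Target absorption A₂ = 0.161 × 93.6 / 1.02 = 14.774 sabins.
Absorption to add: 14.774 − 9.458 = 5.316 sabins.
Each m^2 of panel replacing the ceiling (painted concrete ceiling) adds (0.90 − 0.01) = 0.89 sabins.
Area = ΔA/Δα = 5.316/0.89 = 6.0 m^2.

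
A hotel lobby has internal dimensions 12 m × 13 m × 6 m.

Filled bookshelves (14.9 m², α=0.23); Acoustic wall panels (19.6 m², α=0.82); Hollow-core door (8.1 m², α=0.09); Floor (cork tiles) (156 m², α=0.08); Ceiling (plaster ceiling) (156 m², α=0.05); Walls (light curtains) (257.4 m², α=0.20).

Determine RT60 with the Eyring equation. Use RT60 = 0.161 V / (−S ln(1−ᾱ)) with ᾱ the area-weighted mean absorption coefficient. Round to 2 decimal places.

1.51 seconds

Total surface area S = 14.9 + 19.6 + 8.1 + 156 + 156 + 257.4 = 612.0 m².
Absorption A = 14.9×0.23 + 19.6×0.82 + 8.1×0.09 + 156×0.08 + 156×0.05 + 257.4×0.20 = 91.988 sabins.
ᾱ = 91.988 / 612.0 = 0.1503.
Eyring denominator: −S ln(1−ᾱ) = 99.678.
V = 12 × 13 × 6 = 936 m³.
T = 0.161·V/[−S·ln(1−ᾱ)] = 0.161·936/99.678 = 1.51 s.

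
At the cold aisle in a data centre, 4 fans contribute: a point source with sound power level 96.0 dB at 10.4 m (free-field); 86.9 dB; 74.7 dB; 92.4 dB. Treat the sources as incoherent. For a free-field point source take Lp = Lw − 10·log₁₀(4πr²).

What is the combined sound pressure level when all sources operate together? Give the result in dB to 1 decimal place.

93.5 dB

Source at 10.4 m: Lp = 96.0 − 10·log₁₀(4π·10.4²) = 96.0 − 10·log₁₀(1359.179) = 64.7 dB.
Converting to relative power and adding: 10^(64.7/10) + 10^(86.9/10) + 10^(74.7/10) + 10^(92.4/10) = 2.26e+09.
Back to dB: 10·log₁₀ Σ = 93.5 dB.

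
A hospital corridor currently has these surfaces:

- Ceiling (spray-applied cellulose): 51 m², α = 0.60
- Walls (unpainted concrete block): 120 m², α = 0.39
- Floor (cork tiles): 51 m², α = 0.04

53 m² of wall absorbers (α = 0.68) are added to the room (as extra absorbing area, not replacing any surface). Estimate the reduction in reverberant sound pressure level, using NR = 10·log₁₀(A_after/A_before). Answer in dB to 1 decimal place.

A_before = Σ Sᵢαᵢ = 51×0.60 + 120×0.39 + 51×0.04 = 79.440 sabins.
Added absorption = 53 × 0.68 = 36.040 sabins.
New total A_after = 115.480 sabins.
Reduction = 10 log₁₀(A_after/A_before) = 10 log₁₀(1.4537) = 1.6 dB.

1.6 dB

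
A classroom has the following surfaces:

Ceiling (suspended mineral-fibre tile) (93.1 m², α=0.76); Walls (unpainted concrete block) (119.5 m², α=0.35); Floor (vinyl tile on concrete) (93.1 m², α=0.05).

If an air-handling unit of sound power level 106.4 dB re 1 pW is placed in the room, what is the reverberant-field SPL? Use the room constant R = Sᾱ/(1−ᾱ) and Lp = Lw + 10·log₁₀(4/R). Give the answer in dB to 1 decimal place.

A = 117.236 sabins; S = 305.7 m².
ᾱ = 0.3835, so room constant R = A/(1−ᾱ) = 190.164 m².
Lp = Lw + 10 log₁₀(4/R) = 106.4 -16.77 = 89.6 dB.

89.6 dB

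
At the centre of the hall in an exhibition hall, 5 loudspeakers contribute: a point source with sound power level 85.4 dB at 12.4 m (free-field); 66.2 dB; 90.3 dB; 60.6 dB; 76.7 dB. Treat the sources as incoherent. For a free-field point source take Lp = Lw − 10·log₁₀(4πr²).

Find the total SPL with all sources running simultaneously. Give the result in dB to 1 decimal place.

90.5 dB

Source at 12.4 m: Lp = 85.4 − 10·log₁₀(4π·12.4²) = 85.4 − 10·log₁₀(1932.205) = 52.5 dB.
Sum in the linear (power) domain: Σ 10^(Lᵢ/10) = 10^(52.5/10) + 10^(66.2/10) + 10^(90.3/10) + 10^(60.6/10) + 10^(76.7/10) = 1.124e+09.
L_total = 10·log₁₀(1.124e+09) = 90.5 dB.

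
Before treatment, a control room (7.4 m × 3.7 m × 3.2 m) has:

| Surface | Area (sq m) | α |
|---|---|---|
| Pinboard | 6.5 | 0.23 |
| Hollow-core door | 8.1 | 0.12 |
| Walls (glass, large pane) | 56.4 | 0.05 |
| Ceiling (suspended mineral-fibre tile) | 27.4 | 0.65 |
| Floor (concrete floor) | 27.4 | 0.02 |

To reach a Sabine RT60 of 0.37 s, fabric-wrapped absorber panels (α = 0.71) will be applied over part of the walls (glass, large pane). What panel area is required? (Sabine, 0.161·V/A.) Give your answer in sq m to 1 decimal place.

21.9

A₁ = Σ Sᵢαᵢ = 6.5·0.23 + 8.1·0.12 + 56.4·0.05 + 27.4·0.65 + 27.4·0.02 = 23.645 sabins.
Required A₂ = 0.161·87.616/0.37 = 38.125 sabins.
Absorption to add: 38.125 − 23.645 = 14.480 sabins.
Each sq m of panel replacing the walls (glass, large pane) adds (0.71 − 0.05) = 0.66 sabins.
Panel area = 14.480 / 0.66 = 21.9 sq m.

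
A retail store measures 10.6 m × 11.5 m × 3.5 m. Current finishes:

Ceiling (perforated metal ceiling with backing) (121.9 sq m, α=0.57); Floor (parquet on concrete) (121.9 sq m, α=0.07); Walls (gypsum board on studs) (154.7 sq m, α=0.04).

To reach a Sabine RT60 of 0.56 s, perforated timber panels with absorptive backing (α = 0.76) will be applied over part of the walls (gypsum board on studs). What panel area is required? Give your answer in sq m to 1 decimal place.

53.4

Equivalent absorption area: A₁ = 121.9·0.57 + 121.9·0.07 + 154.7·0.04 = 84.204 sq m.
Required A₂ = 0.161·426.65/0.56 = 122.662 sabins.
Absorption to add: 122.662 − 84.204 = 38.458 sabins.
Each sq m of panel replacing the walls (gypsum board on studs) adds (0.76 − 0.04) = 0.72 sabins.
Panel area = 38.458 / 0.72 = 53.4 sq m.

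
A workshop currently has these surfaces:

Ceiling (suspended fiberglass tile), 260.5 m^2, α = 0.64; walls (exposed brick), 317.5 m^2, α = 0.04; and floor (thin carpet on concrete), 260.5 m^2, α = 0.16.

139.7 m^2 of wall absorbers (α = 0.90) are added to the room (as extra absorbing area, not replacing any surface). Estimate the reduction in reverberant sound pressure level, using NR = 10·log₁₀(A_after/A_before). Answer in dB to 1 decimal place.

2.0 dB

Total absorption A_before = 260.5·0.64 + 317.5·0.04 + 260.5·0.16
  = 166.720 + 12.700 + 41.680 = 221.100 m^2 sabins.
Treatment contributes 139.7·0.90 = 125.730 sabins.
New total A_after = 346.830 sabins.
Reduction = 10 log₁₀(A_after/A_before) = 10 log₁₀(1.5687) = 2.0 dB.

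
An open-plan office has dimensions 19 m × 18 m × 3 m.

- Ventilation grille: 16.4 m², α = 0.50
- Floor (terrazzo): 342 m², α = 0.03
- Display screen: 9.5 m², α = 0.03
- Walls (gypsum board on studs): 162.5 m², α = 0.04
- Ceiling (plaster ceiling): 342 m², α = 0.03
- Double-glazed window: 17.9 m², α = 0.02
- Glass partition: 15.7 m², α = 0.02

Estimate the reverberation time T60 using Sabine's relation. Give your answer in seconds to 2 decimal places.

4.57 seconds

A = Σ Sᵢαᵢ = 16.4×0.50 + 342×0.03 + 9.5×0.03 + 162.5×0.04 + 342×0.03 + 17.9×0.02 + 15.7×0.02 = 36.177 sabins.
V = 19·18·3 = 1026 m³.
T = 0.161 V/A = 0.161·1026/36.177 = 4.57 s.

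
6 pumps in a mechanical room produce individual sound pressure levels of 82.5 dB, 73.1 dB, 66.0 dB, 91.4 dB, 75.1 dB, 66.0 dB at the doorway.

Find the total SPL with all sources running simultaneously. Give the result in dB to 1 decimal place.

92.1 dB

Σ 10^(Lᵢ/10) = 1.619e+09.
L_total = 10·log₁₀(1.619e+09) = 92.1 dB.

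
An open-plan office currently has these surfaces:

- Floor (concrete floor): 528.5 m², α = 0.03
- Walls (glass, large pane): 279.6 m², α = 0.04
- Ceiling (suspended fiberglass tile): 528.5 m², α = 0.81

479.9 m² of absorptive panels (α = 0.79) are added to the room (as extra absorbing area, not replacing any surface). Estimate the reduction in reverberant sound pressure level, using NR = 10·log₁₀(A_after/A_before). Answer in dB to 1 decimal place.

2.6 dB

A_before = Σ Sᵢαᵢ = 528.5×0.03 + 279.6×0.04 + 528.5×0.81 = 455.124 sabins.
Added absorption = 479.9 × 0.79 = 379.121 sabins.
A_after = 455.124 + 379.121 = 834.245 sabins.
NR = 10·log₁₀(834.245/455.124) = 2.6 dB.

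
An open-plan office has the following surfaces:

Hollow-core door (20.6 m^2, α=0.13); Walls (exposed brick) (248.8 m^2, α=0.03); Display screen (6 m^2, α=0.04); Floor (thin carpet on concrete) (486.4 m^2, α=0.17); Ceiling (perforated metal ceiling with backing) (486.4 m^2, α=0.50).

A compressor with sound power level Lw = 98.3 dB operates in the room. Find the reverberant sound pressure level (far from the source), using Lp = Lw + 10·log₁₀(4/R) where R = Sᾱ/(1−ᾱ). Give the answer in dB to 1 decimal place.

A = 336.270 sabins; S = 1248.2 m^2.
ᾱ = 0.2694, so room constant R = A/(1−ᾱ) = 460.266 m^2.
Lp = 98.3 + 10·log₁₀(4/460.266) = 98.3 + (-20.61) = 77.7 dB.

77.7 dB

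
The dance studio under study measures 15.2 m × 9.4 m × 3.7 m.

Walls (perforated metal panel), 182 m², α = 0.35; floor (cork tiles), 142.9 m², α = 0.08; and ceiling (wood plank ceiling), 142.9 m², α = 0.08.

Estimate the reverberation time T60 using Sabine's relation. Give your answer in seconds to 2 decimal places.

Total absorption A = 182×0.35 + 142.9×0.08 + 142.9×0.08
  = 63.700 + 11.432 + 11.432 = 86.564 m² sabins.
V = 15.2·9.4·3.7 = 528.656 m³.
Sabine: RT60 = 0.161 × 528.656 / 86.564 = 0.98 s.

0.98 sec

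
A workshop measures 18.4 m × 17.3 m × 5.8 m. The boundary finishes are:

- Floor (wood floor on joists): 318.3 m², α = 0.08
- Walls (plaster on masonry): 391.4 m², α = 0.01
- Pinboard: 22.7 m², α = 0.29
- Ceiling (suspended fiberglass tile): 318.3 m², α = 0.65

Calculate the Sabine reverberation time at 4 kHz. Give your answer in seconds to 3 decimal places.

1.224 sec

Total absorption A = 318.3*0.08 + 391.4*0.01 + 22.7*0.29 + 318.3*0.65
  = 25.464 + 3.914 + 6.583 + 206.895 = 242.856 m² sabins.
Volume V = 18.4 × 17.3 × 5.8 = 1846.256 m³.
T = 0.161 V/A = 0.161·1846.256/242.856 = 1.224 s.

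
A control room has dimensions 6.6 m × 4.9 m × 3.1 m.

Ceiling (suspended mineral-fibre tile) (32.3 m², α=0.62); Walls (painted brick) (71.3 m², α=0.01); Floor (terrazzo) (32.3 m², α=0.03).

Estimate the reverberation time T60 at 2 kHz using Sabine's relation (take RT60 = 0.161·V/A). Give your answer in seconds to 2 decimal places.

A = Σ Sᵢαᵢ = 32.3*0.62 + 71.3*0.01 + 32.3*0.03 = 21.708 sabins.
Volume V = 6.6 × 4.9 × 3.1 = 100.254 m³.
RT60 = 0.161 · V / A = 0.161 × 100.254 / 21.708 = 0.74 s.

0.74 seconds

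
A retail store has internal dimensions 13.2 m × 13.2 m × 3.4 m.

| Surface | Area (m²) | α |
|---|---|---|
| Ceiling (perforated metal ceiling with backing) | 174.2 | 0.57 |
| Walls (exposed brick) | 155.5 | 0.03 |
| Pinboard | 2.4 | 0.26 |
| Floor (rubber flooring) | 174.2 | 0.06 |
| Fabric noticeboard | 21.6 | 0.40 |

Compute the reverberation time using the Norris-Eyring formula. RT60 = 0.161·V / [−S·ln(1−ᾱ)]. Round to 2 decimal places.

0.68 s

S = Σ Sᵢ = 527.9 m².
Σ(Sᵢαᵢ) = 174.2×0.57 + 155.5×0.03 + 2.4×0.26 + 174.2×0.06 + 21.6×0.40 = 123.675.
ᾱ = 123.675 / 527.9 = 0.2343.
−S·ln(1−ᾱ) = −527.9 × ln(1 − 0.2343) = 140.931.
V = 13.2 × 13.2 × 3.4 = 592.416 m³.
RT60 = 0.161 × 592.416 / 140.931 = 0.68 s.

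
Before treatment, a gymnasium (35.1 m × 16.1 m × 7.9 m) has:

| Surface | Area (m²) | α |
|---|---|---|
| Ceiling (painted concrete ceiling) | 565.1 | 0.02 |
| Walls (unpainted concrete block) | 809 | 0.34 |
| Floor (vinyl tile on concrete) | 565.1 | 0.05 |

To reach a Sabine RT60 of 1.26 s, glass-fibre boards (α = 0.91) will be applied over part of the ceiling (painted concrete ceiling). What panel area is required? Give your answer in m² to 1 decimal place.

Summing Sᵢαᵢ: 11.302 + 275.060 + 28.255 → A₁ = 314.617 sabins.
Required A₂ = 0.161·4464.369/1.26 = 570.447 sabins.
ΔA needed = 570.447 − 314.617 = 255.830 sabins.
Net gain per m²: Δα = 0.91 − 0.02 = 0.89.
Panel area = 255.830 / 0.89 = 287.4 m².

287.4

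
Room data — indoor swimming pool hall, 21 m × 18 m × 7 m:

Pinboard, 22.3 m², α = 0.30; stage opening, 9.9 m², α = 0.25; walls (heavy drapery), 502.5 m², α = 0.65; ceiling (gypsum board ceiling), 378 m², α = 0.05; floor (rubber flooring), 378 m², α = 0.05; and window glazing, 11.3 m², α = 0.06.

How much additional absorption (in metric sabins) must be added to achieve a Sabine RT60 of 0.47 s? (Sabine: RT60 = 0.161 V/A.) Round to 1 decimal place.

532.1 sabins

Total absorption A₁ = 22.3*0.30 + 9.9*0.25 + 502.5*0.65 + 378*0.05 + 378*0.05 + 11.3*0.06
  = 6.690 + 2.475 + 326.625 + 18.900 + 18.900 + 0.678 = 374.268 m² sabins.
For T = 0.47 s, need A₂ = 0.161·V/T = 0.161·2646/0.47 = 906.396 sabins.
ΔA = A₂ − A₁ = 906.396 − 374.268 = 532.1 sabins.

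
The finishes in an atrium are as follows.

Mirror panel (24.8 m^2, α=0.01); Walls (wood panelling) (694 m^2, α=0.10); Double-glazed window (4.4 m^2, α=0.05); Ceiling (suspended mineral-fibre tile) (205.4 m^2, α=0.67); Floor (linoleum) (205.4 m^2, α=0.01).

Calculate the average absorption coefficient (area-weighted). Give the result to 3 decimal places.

0.185

Total surface area S = 1134.0 m^2.
Weighted sum Σ Sα = 209.540.
ᾱ = 209.540 / 1134.0 = 0.185.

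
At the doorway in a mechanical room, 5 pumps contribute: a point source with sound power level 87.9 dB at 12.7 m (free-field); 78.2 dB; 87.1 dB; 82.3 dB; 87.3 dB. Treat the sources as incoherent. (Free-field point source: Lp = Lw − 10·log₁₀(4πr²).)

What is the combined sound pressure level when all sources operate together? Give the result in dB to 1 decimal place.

Source at 12.7 m: Lp = 87.9 − 10·log₁₀(4π·12.7²) = 87.9 − 10·log₁₀(2026.830) = 54.8 dB.
Sum in the linear (power) domain: Σ 10^(Lᵢ/10) = 10^(54.8/10) + 10^(78.2/10) + 10^(87.1/10) + 10^(82.3/10) + 10^(87.3/10) = 1.286e+09.
Back to dB: 10·log₁₀ Σ = 91.1 dB.

91.1 dB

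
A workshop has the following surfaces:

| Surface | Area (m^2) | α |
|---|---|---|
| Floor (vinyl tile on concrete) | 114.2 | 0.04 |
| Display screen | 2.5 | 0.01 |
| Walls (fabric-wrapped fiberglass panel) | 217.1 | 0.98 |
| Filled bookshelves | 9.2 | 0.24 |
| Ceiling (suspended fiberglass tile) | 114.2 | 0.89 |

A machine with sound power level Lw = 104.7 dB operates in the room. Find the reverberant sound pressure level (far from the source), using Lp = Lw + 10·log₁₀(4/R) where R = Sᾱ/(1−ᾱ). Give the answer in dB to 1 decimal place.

80.4 dB

Σ(Sᵢαᵢ) = 114.2×0.04 + 2.5×0.01 + 217.1×0.98 + 9.2×0.24 + 114.2×0.89 = 321.197; total area S = 457.2 m^2.
ᾱ = 321.197/457.2 = 0.7025; R = Sᾱ/(1−ᾱ) = 321.197/(1−0.7025) = 1079.654 m^2.
Lp = Lw + 10 log₁₀(4/R) = 104.7 -24.31 = 80.4 dB.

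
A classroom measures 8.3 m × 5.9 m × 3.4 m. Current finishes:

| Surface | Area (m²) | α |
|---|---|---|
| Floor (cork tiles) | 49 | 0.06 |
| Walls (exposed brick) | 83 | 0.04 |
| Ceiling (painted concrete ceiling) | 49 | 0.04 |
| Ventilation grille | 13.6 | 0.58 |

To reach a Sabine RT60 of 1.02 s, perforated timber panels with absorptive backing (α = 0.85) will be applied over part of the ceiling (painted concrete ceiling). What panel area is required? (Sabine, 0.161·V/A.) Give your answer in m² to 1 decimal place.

Summing Sᵢαᵢ: 2.940 + 3.320 + 1.960 + 7.888 → A₁ = 16.108 sabins.
V = 166.498 m³. Target absorption A₂ = 0.161 × 166.498 / 1.02 = 26.281 sabins.
Absorption to add: 26.281 − 16.108 = 10.173 sabins.
Net gain per m²: Δα = 0.85 − 0.04 = 0.81.
Area = ΔA/Δα = 10.173/0.81 = 12.6 m².

12.6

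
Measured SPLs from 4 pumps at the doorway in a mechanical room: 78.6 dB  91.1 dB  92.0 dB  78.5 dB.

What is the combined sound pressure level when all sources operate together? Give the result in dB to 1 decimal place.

94.8 dB

Sum in the linear (power) domain: Σ 10^(Lᵢ/10) = 10^(78.6/10) + 10^(91.1/10) + 10^(92.0/10) + 10^(78.5/10) = 3.016e+09.
Combined level = 10 log₁₀(3.016e+09) = 94.8 dB.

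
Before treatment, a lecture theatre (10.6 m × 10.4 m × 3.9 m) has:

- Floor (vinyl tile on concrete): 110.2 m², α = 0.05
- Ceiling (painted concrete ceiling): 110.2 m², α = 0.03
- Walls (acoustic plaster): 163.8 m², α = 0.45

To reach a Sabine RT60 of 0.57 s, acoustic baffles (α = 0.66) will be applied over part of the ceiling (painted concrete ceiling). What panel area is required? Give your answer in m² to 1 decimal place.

Total absorption A₁ = 110.2·0.05 + 110.2·0.03 + 163.8·0.45
  = 5.510 + 3.306 + 73.710 = 82.526 m² sabins.
Required A₂ = 0.161·429.936/0.57 = 121.438 sabins.
Absorption to add: 121.438 − 82.526 = 38.912 sabins.
Net gain per m²: Δα = 0.66 − 0.03 = 0.63.
Area = ΔA/Δα = 38.912/0.63 = 61.8 m².

61.8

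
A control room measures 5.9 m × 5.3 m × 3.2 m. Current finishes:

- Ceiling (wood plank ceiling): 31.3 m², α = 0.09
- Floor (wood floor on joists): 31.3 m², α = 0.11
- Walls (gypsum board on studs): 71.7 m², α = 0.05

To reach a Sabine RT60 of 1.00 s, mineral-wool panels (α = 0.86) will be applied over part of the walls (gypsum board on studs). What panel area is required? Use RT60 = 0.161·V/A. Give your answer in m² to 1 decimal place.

Summing Sᵢαᵢ: 2.817 + 3.443 + 3.585 → A₁ = 9.845 sabins.
V = 100.064 m³. Target absorption A₂ = 0.161 × 100.064 / 1.00 = 16.110 sabins.
Absorption to add: 16.110 − 9.845 = 6.265 sabins.
Net gain per m²: Δα = 0.86 − 0.05 = 0.81.
Panel area = 6.265 / 0.81 = 7.7 m².

7.7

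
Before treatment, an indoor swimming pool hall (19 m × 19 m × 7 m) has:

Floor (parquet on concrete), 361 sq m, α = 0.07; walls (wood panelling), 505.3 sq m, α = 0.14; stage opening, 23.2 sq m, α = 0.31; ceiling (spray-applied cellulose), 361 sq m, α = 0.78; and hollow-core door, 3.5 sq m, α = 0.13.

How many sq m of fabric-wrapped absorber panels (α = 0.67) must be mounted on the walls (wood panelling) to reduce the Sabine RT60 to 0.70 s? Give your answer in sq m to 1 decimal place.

369.8

Total absorption A₁ = 361*0.07 + 505.3*0.14 + 23.2*0.31 + 361*0.78 + 3.5*0.13
  = 25.270 + 70.742 + 7.192 + 281.580 + 0.455 = 385.239 sq m sabins.
V = 2527 m³. Target absorption A₂ = 0.161 × 2527 / 0.70 = 581.210 sabins.
ΔA needed = 581.210 − 385.239 = 195.971 sabins.
Net gain per sq m: Δα = 0.67 − 0.14 = 0.53.
Panel area = 195.971 / 0.53 = 369.8 sq m.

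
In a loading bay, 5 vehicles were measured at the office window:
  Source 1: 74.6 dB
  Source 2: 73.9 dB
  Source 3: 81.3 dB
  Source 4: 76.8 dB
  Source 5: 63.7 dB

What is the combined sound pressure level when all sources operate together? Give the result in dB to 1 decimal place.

Σ 10^(Lᵢ/10) = 2.385e+08.
Combined level = 10 log₁₀(2.385e+08) = 83.8 dB.

83.8 dB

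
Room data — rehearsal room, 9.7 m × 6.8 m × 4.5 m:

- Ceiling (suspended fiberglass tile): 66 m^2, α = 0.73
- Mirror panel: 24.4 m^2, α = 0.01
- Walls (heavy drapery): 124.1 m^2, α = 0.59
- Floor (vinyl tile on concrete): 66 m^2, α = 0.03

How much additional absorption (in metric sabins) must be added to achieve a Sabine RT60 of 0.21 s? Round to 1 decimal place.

103.9 sabins

Total absorption A₁ = 66×0.73 + 24.4×0.01 + 124.1×0.59 + 66×0.03
  = 48.180 + 0.244 + 73.219 + 1.980 = 123.623 m^2 sabins.
For T = 0.21 s, need A₂ = 0.161·V/T = 0.161·296.82/0.21 = 227.562 sabins.
ΔA = A₂ − A₁ = 227.562 − 123.623 = 103.9 sabins.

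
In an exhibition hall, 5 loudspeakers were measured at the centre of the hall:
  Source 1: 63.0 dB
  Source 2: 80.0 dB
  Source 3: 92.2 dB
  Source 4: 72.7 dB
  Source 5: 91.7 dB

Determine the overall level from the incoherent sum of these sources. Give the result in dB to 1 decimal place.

95.1 dB

Sum in the linear (power) domain: Σ 10^(Lᵢ/10) = 10^(63.0/10) + 10^(80.0/10) + 10^(92.2/10) + 10^(72.7/10) + 10^(91.7/10) = 3.259e+09.
Combined level = 10 log₁₀(3.259e+09) = 95.1 dB.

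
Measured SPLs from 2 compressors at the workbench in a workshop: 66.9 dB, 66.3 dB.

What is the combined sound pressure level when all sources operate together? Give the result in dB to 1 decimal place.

Sum in the linear (power) domain: Σ 10^(Lᵢ/10) = 10^(66.9/10) + 10^(66.3/10) = 9.164e+06.
Back to dB: 10·log₁₀ Σ = 69.6 dB.

69.6 dB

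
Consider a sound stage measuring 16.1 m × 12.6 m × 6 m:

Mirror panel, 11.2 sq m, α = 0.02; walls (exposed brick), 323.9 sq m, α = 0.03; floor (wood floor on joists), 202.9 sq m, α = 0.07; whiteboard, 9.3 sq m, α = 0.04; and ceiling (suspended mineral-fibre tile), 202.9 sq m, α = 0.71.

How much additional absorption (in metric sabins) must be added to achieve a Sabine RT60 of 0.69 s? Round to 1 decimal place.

115.4 sabins

A₁ = Σ Sᵢαᵢ = 11.2·0.02 + 323.9·0.03 + 202.9·0.07 + 9.3·0.04 + 202.9·0.71 = 168.575 sabins.
For T = 0.69 s, need A₂ = 0.161·V/T = 0.161·1217.16/0.69 = 284.004 sabins.
Shortfall: 284.004 − 168.575 = 115.4 sabins.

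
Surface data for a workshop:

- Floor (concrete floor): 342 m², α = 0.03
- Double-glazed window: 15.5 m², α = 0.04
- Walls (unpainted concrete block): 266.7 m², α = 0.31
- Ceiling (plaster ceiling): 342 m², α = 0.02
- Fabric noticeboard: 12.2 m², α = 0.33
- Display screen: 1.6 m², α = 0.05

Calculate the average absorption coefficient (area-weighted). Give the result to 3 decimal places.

0.107

Total surface area S = 980.0 m².
A = 342·0.03 + 15.5·0.04 + 266.7·0.31 + 342·0.02 + 12.2·0.33 + 1.6·0.05 = 104.503 sabins.
ᾱ = A/S = 0.107.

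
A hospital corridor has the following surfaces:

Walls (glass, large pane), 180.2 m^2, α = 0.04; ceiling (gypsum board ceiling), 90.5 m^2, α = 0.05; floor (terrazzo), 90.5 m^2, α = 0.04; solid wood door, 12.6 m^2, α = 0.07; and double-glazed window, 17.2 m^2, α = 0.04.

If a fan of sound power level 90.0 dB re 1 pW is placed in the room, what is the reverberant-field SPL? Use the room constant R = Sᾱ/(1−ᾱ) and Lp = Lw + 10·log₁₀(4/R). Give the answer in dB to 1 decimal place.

83.5 dB

Σ(Sᵢαᵢ) = 180.2×0.04 + 90.5×0.05 + 90.5×0.04 + 12.6×0.07 + 17.2×0.04 = 16.923; total area S = 391.0 m^2.
ᾱ = 16.923/391.0 = 0.0433; R = Sᾱ/(1−ᾱ) = 16.923/(1−0.0433) = 17.689 m^2.
Lp = Lw + 10 log₁₀(4/R) = 90.0 -6.46 = 83.5 dB.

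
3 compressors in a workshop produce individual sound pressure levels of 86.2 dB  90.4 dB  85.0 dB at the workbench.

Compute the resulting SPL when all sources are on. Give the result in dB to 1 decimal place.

92.6 dB

Sum in the linear (power) domain: Σ 10^(Lᵢ/10) = 10^(86.2/10) + 10^(90.4/10) + 10^(85.0/10) = 1.83e+09.
L_total = 10·log₁₀(1.83e+09) = 92.6 dB.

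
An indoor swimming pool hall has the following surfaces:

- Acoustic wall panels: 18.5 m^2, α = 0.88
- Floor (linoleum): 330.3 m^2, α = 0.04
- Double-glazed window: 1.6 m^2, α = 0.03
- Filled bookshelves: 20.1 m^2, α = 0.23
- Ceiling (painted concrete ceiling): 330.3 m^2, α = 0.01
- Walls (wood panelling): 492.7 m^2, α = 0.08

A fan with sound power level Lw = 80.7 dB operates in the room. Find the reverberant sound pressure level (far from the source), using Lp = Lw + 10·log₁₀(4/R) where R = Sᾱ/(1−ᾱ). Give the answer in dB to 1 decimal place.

A = 76.882 sabins; S = 1193.5 m^2.
ᾱ = 76.882/1193.5 = 0.0644; R = Sᾱ/(1−ᾱ) = 76.882/(1−0.0644) = 82.174 m^2.
Lp = Lw + 10 log₁₀(4/R) = 80.7 -13.13 = 67.6 dB.

67.6 dB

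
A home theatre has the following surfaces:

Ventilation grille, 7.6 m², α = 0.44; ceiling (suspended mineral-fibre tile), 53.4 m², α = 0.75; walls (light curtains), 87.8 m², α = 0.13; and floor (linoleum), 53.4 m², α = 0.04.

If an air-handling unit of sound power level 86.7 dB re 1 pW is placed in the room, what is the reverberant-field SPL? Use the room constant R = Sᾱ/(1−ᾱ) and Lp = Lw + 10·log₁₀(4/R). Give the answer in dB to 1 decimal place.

A = 56.944 sabins; S = 202.2 m².
ᾱ = 56.944/202.2 = 0.2816; R = Sᾱ/(1−ᾱ) = 56.944/(1−0.2816) = 79.265 m².
Lp = 86.7 + 10·log₁₀(4/79.265) = 86.7 + (-12.97) = 73.7 dB.

73.7 dB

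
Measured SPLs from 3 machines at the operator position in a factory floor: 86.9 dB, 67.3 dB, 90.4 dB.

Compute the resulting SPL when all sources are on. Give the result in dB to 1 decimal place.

92.0 dB

Converting to relative power and adding: 10^(86.9/10) + 10^(67.3/10) + 10^(90.4/10) = 1.592e+09.
Back to dB: 10·log₁₀ Σ = 92.0 dB.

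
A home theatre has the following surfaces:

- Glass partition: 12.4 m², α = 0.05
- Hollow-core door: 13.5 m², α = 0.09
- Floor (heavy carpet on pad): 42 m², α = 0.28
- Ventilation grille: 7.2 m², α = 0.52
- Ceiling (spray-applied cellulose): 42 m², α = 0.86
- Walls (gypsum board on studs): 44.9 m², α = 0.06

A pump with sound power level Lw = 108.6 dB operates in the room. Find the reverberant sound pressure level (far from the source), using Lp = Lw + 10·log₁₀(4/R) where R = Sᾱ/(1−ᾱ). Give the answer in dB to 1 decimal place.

95.3 dB

A = 56.153 sabins; S = 162.0 m².
ᾱ = 0.3466, so room constant R = A/(1−ᾱ) = 85.940 m².
Lp = 108.6 + 10·log₁₀(4/85.940) = 108.6 + (-13.32) = 95.3 dB.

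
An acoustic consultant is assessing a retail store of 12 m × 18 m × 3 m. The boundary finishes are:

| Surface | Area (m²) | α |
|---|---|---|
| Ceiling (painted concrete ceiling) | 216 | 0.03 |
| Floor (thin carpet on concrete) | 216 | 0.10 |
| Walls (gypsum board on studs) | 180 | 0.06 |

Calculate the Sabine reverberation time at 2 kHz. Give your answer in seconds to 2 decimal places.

Summing Sᵢαᵢ: 6.480 + 21.600 + 10.800 → A = 38.880 sabins.
Room volume: 648 m³.
T = 0.161 V/A = 0.161·648/38.880 = 2.68 s.

2.68 seconds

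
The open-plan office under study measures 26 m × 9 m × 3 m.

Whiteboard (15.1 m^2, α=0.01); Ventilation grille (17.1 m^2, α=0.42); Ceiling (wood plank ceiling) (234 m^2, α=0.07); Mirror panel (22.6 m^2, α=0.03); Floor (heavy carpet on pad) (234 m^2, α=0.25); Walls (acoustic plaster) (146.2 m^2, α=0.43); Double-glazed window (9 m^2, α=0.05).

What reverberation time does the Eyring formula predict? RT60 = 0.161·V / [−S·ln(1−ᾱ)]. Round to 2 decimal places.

S = Σ Sᵢ = 678.0 m^2.
Absorption A = 15.1×0.01 + 17.1×0.42 + 234×0.07 + 22.6×0.03 + 234×0.25 + 146.2×0.43 + 9×0.05 = 146.207 sabins.
Mean coefficient ᾱ = A/S = 0.2156.
Eyring denominator: −S ln(1−ᾱ) = 164.643.
V = 26 × 9 × 3 = 702 m³.
T = 0.161·V/[−S·ln(1−ᾱ)] = 0.161·702/164.643 = 0.69 s.

0.69 sec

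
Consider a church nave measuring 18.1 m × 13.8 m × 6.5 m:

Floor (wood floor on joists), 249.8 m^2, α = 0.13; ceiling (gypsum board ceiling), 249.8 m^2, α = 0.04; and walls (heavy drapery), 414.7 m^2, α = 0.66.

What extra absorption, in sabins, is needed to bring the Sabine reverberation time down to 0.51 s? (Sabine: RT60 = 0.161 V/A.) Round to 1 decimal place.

Summing Sᵢαᵢ: 32.474 + 9.992 + 273.702 → A₁ = 316.168 sabins.
For T = 0.51 s, need A₂ = 0.161·V/T = 0.161·1623.57/0.51 = 512.539 sabins.
Additional absorption ΔA = 512.539 − 316.168 = 196.4 sabins.

196.4 sabins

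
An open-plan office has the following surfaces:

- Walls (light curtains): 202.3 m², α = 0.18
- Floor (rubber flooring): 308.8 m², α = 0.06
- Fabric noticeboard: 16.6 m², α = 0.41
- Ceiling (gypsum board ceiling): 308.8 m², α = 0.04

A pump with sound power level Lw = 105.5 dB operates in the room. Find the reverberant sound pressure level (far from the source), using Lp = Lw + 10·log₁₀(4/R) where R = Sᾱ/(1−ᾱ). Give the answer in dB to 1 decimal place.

92.4 dB

Σ(Sᵢαᵢ) = 202.3×0.18 + 308.8×0.06 + 16.6×0.41 + 308.8×0.04 = 74.100; total area S = 836.5 m².
ᾱ = 0.0886, so room constant R = A/(1−ᾱ) = 81.303 m².
Lp = Lw + 10 log₁₀(4/R) = 105.5 -13.08 = 92.4 dB.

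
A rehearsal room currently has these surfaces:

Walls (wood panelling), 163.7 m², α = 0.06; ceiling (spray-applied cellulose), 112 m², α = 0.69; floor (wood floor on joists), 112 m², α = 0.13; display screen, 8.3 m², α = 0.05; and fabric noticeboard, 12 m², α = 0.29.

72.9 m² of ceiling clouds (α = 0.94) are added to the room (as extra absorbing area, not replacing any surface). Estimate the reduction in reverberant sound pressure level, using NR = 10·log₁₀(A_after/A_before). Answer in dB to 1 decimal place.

2.2 dB

Summing Sᵢαᵢ: 9.822 + 77.280 + 14.560 + 0.415 + 3.480 → A_before = 105.557 sabins.
Added absorption = 72.9 × 0.94 = 68.526 sabins.
New total A_after = 174.083 sabins.
Reduction = 10 log₁₀(A_after/A_before) = 10 log₁₀(1.6492) = 2.2 dB.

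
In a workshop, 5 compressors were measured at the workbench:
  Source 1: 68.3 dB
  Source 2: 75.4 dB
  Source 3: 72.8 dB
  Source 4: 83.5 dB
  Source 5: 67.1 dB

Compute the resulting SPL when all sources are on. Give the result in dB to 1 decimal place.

84.6 dB

Converting to relative power and adding: 10^(68.3/10) + 10^(75.4/10) + 10^(72.8/10) + 10^(83.5/10) + 10^(67.1/10) = 2.895e+08.
L_total = 10·log₁₀(2.895e+08) = 84.6 dB.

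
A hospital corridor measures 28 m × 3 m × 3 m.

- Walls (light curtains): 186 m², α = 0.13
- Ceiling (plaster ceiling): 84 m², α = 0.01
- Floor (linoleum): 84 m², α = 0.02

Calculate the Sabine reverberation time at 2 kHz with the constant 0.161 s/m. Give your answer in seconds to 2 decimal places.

A = Σ Sᵢαᵢ = 186·0.13 + 84·0.01 + 84·0.02 = 26.700 sabins.
Volume V = 28 × 3 × 3 = 252 m³.
Sabine: RT60 = 0.161 × 252 / 26.700 = 1.52 s.

1.52 sec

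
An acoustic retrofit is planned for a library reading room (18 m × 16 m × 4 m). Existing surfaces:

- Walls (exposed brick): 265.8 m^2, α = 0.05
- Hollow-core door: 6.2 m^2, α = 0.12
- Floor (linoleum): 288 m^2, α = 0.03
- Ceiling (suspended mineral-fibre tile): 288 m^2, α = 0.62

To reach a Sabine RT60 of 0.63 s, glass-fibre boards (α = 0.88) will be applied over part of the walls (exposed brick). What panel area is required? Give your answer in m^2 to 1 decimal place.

A₁ = Σ Sᵢαᵢ = 265.8*0.05 + 6.2*0.12 + 288*0.03 + 288*0.62 = 201.234 sabins.
Required A₂ = 0.161·1152/0.63 = 294.400 sabins.
ΔA needed = 294.400 − 201.234 = 93.166 sabins.
Net gain per m^2: Δα = 0.88 − 0.05 = 0.83.
Area = ΔA/Δα = 93.166/0.83 = 112.2 m^2.

112.2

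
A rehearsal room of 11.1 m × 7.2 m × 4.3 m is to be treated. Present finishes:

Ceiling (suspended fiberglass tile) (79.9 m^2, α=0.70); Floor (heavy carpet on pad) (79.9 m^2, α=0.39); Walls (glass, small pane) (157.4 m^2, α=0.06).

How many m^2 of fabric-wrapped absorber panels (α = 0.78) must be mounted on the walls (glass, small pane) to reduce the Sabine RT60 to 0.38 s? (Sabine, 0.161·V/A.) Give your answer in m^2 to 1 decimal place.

A₁ = Σ Sᵢαᵢ = 79.9*0.70 + 79.9*0.39 + 157.4*0.06 = 96.535 sabins.
Required A₂ = 0.161·343.656/0.38 = 145.602 sabins.
Absorption to add: 145.602 − 96.535 = 49.067 sabins.
Net gain per m^2: Δα = 0.78 − 0.06 = 0.72.
Panel area = 49.067 / 0.72 = 68.1 m^2.

68.1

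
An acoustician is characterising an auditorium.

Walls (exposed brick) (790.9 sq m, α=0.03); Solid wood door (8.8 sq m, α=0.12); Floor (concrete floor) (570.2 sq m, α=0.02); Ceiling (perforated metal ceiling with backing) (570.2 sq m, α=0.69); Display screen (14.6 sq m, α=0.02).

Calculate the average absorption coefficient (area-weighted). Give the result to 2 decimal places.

0.22

Total surface area S = 1954.7 sq m.
Σ(Sᵢαᵢ) = 790.9×0.03 + 8.8×0.12 + 570.2×0.02 + 570.2×0.69 + 14.6×0.02 = 429.917.
ᾱ = 429.917 / 1954.7 = 0.22.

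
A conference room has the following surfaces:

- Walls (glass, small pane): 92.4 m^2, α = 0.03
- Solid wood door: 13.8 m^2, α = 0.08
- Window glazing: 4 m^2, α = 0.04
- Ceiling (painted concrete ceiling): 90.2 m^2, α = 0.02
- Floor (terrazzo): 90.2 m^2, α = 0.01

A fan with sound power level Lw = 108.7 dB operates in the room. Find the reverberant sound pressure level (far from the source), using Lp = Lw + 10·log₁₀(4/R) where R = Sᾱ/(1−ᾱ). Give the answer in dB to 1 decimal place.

106.3 dB

Σ(Sᵢαᵢ) = 92.4·0.03 + 13.8·0.08 + 4·0.04 + 90.2·0.02 + 90.2·0.01 = 6.742; total area S = 290.6 m^2.
ᾱ = 6.742/290.6 = 0.0232; R = Sᾱ/(1−ᾱ) = 6.742/(1−0.0232) = 6.902 m^2.
Lp = Lw + 10 log₁₀(4/R) = 108.7 -2.37 = 106.3 dB.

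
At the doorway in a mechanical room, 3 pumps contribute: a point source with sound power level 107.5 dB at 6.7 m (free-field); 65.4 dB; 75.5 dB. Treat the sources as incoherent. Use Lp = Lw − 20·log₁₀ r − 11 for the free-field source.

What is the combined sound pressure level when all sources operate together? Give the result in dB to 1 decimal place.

81.4 dB

Source at 6.7 m: Lp = 107.5 − 20·log₁₀(6.7) − 11 = 80.0 dB.
Sum in the linear (power) domain: Σ 10^(Lᵢ/10) = 10^(80.0/10) + 10^(65.4/10) + 10^(75.5/10) = 1.389e+08.
Back to dB: 10·log₁₀ Σ = 81.4 dB.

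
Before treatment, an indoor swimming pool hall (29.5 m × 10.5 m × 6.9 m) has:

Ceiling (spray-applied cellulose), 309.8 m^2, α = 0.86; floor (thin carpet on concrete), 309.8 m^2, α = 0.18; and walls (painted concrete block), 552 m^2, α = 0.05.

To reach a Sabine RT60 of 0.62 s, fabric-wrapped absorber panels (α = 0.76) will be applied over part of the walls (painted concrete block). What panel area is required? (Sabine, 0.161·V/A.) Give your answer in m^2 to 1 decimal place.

289.0

Equivalent absorption area: A₁ = 309.8·0.86 + 309.8·0.18 + 552·0.05 = 349.792 m^2.
V = 2137.275 m³. Target absorption A₂ = 0.161 × 2137.275 / 0.62 = 555.002 sabins.
ΔA needed = 555.002 − 349.792 = 205.210 sabins.
Each m^2 of panel replacing the walls (painted concrete block) adds (0.76 − 0.05) = 0.71 sabins.
Panel area = 205.210 / 0.71 = 289.0 m^2.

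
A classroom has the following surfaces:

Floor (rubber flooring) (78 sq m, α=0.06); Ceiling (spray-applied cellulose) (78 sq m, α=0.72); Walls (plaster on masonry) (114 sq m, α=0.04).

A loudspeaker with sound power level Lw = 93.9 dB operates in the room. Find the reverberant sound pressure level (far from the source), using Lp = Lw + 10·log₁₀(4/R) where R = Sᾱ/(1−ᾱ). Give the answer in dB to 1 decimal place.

80.6 dB

Σ(Sᵢαᵢ) = 78×0.06 + 78×0.72 + 114×0.04 = 65.400; total area S = 270.0 sq m.
ᾱ = 0.2422, so room constant R = A/(1−ᾱ) = 86.302 sq m.
Lp = 93.9 + 10·log₁₀(4/86.302) = 93.9 + (-13.34) = 80.6 dB.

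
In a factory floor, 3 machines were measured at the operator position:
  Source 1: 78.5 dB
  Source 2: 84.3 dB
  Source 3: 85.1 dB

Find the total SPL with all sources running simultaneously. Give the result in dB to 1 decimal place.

88.2 dB

Converting to relative power and adding: 10^(78.5/10) + 10^(84.3/10) + 10^(85.1/10) = 6.635e+08.
Back to dB: 10·log₁₀ Σ = 88.2 dB.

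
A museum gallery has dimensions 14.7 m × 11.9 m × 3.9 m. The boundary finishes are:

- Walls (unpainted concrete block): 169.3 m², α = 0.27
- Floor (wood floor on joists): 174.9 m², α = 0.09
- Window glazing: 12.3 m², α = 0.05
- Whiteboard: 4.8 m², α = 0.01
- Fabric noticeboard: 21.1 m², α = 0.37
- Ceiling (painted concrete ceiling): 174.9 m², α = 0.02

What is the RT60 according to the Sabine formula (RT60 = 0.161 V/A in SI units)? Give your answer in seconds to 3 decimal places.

1.496 sec

Total absorption A = 169.3·0.27 + 174.9·0.09 + 12.3·0.05 + 4.8·0.01 + 21.1·0.37 + 174.9·0.02
  = 45.711 + 15.741 + 0.615 + 0.048 + 7.807 + 3.498 = 73.420 m² sabins.
V = 14.7·11.9·3.9 = 682.227 m³.
T = 0.161 V/A = 0.161·682.227/73.420 = 1.496 s.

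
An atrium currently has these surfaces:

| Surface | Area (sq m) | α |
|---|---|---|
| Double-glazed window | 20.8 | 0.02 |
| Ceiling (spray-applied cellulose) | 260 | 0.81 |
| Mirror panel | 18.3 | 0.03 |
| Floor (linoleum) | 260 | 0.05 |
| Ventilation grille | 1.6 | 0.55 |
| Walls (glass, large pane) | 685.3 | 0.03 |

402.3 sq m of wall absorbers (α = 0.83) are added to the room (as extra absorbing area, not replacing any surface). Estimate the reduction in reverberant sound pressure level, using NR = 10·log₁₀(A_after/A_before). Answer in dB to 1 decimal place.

Summing Sᵢαᵢ: 0.416 + 210.600 + 0.549 + 13.000 + 0.880 + 20.559 → A_before = 246.004 sabins.
Added absorption = 402.3 × 0.83 = 333.909 sabins.
New total A_after = 579.913 sabins.
Reduction = 10 log₁₀(A_after/A_before) = 10 log₁₀(2.3573) = 3.7 dB.

3.7 dB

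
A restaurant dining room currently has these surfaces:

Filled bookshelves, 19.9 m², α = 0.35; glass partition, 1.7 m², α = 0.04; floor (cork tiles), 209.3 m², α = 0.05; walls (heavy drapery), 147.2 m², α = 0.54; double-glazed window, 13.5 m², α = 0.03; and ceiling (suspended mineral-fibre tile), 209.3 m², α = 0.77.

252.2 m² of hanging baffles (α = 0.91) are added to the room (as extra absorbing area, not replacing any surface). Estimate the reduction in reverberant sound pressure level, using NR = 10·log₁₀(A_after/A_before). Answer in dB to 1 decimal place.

Summing Sᵢαᵢ: 6.965 + 0.068 + 10.465 + 79.488 + 0.405 + 161.161 → A_before = 258.552 sabins.
Added absorption = 252.2 × 0.91 = 229.502 sabins.
A_after = 258.552 + 229.502 = 488.054 sabins.
Reduction = 10 log₁₀(A_after/A_before) = 10 log₁₀(1.8876) = 2.8 dB.

2.8 dB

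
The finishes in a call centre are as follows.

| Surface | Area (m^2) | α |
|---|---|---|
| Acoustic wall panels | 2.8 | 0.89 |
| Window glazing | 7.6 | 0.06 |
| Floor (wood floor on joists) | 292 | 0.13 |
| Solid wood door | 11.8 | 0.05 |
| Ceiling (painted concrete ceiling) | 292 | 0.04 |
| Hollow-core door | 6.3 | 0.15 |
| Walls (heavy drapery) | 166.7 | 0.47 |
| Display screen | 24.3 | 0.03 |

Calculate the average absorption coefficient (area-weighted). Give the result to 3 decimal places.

0.166

S = Σ Sᵢ = 2.8 + 7.6 + 292 + 11.8 + 292 + 6.3 + 166.7 + 24.3 = 803.5 m^2.
A = 2.8×0.89 + 7.6×0.06 + 292×0.13 + 11.8×0.05 + 292×0.04 + 6.3×0.15 + 166.7×0.47 + 24.3×0.03 = 133.201 sabins.
ᾱ = A/S = 0.166.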